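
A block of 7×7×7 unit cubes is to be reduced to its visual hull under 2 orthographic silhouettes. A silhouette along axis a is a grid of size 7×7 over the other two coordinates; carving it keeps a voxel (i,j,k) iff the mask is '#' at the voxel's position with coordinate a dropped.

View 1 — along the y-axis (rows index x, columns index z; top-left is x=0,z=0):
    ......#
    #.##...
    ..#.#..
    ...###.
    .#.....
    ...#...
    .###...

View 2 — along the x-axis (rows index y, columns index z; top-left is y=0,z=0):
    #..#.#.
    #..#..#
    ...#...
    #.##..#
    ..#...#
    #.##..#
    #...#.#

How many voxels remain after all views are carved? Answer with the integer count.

full grid |V| = 343
after view 1 [y-axis, 14 of 49 cells solid] → remaining = 98
after view 2 [x-axis, 20 of 49 cells solid] → remaining = 42

42 voxels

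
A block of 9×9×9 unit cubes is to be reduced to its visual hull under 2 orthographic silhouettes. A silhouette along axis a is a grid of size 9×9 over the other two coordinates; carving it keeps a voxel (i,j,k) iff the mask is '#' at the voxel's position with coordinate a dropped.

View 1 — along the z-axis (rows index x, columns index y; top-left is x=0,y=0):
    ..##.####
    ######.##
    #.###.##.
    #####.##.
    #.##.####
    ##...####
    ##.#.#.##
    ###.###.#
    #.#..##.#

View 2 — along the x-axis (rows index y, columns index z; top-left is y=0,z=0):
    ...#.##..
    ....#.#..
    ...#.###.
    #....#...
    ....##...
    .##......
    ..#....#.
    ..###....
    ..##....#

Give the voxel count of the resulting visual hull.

initial block: 9^3 = 729
after view 1 [z-axis, 58 of 81 cells solid] → remaining = 522
after view 2 [x-axis, 23 of 81 cells solid] → remaining = 152

152 voxels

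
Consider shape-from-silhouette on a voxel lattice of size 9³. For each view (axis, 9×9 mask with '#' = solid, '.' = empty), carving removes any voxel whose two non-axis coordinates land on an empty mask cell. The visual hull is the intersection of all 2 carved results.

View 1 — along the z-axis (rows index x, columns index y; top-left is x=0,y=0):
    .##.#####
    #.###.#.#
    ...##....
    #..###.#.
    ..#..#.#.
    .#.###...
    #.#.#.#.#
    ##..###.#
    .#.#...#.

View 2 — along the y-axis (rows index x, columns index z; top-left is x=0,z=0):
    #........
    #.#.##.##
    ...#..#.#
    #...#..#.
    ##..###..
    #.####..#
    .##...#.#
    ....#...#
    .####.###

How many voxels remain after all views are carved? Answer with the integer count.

|visual hull| = 156

start: 9×9×9 = 729 voxels
carve view 1 (along z, XY-mask fill 41/81): 369 voxels remain
carve view 2 (along y, XZ-mask fill 37/81): 156 voxels remain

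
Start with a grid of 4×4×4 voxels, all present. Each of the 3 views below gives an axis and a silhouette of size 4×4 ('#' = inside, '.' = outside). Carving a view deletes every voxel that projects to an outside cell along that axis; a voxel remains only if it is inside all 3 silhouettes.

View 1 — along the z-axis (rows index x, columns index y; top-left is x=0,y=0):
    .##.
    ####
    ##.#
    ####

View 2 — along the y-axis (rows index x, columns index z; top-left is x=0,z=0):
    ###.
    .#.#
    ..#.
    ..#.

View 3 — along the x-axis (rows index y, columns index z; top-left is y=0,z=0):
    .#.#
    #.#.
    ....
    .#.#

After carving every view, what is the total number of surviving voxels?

|visual hull| = 8

before carving: 64 voxels (4×4×4)
carve view 1 (along z, XY-mask fill 13/16): 52 voxels remain
carve view 2 (along y, XZ-mask fill 7/16): 21 voxels remain
carve view 3 (along x, YZ-mask fill 6/16): 8 voxels remain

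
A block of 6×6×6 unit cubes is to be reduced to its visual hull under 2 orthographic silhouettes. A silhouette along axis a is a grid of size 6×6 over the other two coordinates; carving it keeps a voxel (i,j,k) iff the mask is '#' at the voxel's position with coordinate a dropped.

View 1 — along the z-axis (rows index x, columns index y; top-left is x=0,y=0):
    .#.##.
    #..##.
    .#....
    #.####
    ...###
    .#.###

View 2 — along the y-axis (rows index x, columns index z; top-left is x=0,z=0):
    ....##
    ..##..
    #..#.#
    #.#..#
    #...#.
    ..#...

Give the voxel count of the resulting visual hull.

voxel count = 40

initial block: 6^3 = 216
step 1: project along z, AND mask (19/36) → |grid| = 114
step 2: project along y, AND mask (13/36) → |grid| = 40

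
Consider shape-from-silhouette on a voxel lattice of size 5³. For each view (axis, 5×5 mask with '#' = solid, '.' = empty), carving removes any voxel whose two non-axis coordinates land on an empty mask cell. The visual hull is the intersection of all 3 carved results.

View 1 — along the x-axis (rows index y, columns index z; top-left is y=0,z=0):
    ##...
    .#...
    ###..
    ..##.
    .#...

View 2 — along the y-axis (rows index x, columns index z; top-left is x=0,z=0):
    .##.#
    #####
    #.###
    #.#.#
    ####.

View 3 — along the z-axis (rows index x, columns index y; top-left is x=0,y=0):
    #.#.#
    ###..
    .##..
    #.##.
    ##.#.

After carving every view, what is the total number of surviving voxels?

|visual hull| = 21

initial block: 5^3 = 125
[1] x-view keeps 9 columns → grid now 45
[2] y-view keeps 19 columns → grid now 33
[3] z-view keeps 14 columns → grid now 21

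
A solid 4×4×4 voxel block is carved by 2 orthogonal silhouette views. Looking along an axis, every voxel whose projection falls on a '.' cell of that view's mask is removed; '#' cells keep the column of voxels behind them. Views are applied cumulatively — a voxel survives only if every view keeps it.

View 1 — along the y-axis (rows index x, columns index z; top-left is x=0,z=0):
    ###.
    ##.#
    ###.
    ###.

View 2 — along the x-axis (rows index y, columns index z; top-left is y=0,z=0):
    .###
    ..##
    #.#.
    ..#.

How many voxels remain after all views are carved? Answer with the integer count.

before carving: 64 voxels (4×4×4)
after view 1 [y-axis, 12 of 16 cells solid] → remaining = 48
after view 2 [x-axis, 8 of 16 cells solid] → remaining = 22

remaining voxels: 22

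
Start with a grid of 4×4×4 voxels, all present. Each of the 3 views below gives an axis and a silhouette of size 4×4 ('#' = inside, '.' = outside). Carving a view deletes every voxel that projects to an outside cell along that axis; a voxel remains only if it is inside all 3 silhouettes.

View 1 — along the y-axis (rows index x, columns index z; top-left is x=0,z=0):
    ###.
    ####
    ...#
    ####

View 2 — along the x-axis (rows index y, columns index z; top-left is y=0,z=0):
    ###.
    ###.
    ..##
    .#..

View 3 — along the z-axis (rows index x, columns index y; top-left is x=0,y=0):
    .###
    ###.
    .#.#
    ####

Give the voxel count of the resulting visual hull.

voxel count = 22

initial block: 4^3 = 64
after view 1 [y-axis, 12 of 16 cells solid] → remaining = 48
after view 2 [x-axis, 9 of 16 cells solid] → remaining = 27
after view 3 [z-axis, 12 of 16 cells solid] → remaining = 22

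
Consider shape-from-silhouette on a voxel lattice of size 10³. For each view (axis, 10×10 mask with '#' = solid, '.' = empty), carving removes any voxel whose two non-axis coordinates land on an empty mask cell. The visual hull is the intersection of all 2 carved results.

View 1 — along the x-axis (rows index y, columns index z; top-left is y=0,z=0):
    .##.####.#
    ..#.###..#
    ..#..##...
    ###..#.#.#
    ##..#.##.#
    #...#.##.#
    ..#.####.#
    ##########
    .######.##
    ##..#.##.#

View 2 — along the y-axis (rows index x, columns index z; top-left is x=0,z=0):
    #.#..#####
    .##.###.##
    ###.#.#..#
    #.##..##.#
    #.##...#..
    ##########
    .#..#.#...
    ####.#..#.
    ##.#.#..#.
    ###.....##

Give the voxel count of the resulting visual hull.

remaining voxels: 363

full grid |V| = 1000
V1 x: intersect with YZ mask (62 set) -- 620 left
V2 y: intersect with XZ mask (59 set) -- 363 left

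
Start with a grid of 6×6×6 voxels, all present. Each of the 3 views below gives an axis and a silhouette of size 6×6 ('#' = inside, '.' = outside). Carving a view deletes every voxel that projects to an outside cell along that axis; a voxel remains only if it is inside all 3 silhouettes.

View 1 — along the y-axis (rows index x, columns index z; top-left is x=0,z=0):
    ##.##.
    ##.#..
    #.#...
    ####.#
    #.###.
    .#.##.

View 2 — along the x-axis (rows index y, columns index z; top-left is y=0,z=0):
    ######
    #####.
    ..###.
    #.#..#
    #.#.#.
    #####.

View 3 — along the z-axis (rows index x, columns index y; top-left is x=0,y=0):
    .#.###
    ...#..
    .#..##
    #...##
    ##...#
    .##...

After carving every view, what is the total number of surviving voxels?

start: 6×6×6 = 216 voxels
V1 y: intersect with XZ mask (21 set) -- 126 left
V2 x: intersect with YZ mask (25 set) -- 92 left
V3 z: intersect with XY mask (16 set) -- 46 left

voxel count = 46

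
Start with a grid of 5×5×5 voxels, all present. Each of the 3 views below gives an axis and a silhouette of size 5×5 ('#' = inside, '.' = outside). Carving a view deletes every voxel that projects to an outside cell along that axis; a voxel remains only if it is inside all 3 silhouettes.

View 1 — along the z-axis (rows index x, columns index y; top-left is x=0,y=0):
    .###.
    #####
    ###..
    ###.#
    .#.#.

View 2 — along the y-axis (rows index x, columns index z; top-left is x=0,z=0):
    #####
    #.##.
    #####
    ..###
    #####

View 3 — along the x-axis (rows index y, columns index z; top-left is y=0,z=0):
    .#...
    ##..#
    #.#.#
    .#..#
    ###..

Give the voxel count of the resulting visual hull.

|visual hull| = 29

start: 5×5×5 = 125 voxels
  1. axis=2 (XY plane), |mask|=17  ⇒  voxels=85
  2. axis=1 (XZ plane), |mask|=21  ⇒  voxels=67
  3. axis=0 (YZ plane), |mask|=12  ⇒  voxels=29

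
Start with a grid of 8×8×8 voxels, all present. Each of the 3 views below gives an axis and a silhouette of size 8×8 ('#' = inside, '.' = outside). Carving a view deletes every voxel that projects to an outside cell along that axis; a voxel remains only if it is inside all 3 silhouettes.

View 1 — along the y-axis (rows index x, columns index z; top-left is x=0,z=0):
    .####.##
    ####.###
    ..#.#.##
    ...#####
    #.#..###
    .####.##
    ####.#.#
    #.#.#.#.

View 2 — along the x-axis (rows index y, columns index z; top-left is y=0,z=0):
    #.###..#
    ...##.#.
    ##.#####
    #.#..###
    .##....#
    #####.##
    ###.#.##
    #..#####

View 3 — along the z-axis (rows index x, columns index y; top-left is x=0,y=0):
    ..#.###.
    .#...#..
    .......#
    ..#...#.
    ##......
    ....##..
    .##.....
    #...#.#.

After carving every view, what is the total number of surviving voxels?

before carving: 512 voxels (8×8×8)
V1 y: intersect with XZ mask (43 set) -- 344 left
V2 x: intersect with YZ mask (42 set) -- 233 left
V3 z: intersect with XY mask (18 set) -- 65 left

remaining voxels: 65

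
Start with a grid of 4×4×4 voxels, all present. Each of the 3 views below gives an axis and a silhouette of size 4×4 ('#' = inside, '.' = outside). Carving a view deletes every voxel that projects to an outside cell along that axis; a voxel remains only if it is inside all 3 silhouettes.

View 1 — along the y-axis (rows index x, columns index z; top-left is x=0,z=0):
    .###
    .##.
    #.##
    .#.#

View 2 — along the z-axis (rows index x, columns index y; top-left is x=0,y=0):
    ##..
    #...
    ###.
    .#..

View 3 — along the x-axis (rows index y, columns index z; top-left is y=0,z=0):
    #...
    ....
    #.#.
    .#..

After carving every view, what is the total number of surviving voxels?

remaining voxels: 3

initial block: 4^3 = 64
V1 y: intersect with XZ mask (10 set) -- 40 left
V2 z: intersect with XY mask (7 set) -- 19 left
V3 x: intersect with YZ mask (4 set) -- 3 left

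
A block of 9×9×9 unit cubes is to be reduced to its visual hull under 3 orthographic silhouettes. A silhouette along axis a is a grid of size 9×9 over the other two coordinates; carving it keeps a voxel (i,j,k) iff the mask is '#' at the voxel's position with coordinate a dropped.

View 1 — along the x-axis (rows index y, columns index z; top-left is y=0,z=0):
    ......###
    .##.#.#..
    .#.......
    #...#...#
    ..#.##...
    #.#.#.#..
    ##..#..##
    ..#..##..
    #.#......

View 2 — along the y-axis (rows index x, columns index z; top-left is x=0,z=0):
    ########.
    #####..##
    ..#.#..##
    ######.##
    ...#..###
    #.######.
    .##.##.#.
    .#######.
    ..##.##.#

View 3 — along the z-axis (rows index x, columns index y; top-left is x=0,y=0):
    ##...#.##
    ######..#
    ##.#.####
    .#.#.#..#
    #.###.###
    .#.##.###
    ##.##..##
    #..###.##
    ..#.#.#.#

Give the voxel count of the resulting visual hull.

initial block: 9^3 = 729
step 1: project along x, AND mask (28/81) → |grid| = 252
step 2: project along y, AND mask (55/81) → |grid| = 169
step 3: project along z, AND mask (52/81) → |grid| = 106

voxel count = 106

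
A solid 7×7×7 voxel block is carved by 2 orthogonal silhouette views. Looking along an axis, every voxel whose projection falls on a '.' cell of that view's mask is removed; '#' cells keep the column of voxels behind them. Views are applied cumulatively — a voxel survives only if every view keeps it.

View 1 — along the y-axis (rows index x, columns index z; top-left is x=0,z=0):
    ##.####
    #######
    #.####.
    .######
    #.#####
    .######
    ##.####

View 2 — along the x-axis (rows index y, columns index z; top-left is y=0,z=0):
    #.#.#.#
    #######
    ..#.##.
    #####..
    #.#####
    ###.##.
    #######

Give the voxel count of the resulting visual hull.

start: 7×7×7 = 343 voxels
V1 y: intersect with XZ mask (42 set) -- 294 left
V2 x: intersect with YZ mask (37 set) -- 221 left

remaining voxels: 221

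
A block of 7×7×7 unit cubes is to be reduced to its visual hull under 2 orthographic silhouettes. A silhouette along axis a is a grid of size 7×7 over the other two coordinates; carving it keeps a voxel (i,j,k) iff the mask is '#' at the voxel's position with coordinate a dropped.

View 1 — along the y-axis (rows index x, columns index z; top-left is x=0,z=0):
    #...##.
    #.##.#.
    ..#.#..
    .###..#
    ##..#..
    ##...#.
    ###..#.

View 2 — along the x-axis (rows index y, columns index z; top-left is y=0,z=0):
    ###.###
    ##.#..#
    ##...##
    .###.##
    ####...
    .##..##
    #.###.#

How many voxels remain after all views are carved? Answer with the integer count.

voxel count = 105

start: 7×7×7 = 343 voxels
  1. axis=1 (XZ plane), |mask|=23  ⇒  voxels=161
  2. axis=0 (YZ plane), |mask|=32  ⇒  voxels=105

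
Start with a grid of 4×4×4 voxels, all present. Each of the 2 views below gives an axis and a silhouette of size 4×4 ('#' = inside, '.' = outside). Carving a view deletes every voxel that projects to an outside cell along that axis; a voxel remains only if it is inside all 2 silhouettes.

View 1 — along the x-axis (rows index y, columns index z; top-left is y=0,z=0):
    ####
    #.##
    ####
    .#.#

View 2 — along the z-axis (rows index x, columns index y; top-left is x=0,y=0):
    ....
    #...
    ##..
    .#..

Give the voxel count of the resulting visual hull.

|visual hull| = 14

initial block: 4^3 = 64
V1 x: intersect with YZ mask (13 set) -- 52 left
V2 z: intersect with XY mask (4 set) -- 14 left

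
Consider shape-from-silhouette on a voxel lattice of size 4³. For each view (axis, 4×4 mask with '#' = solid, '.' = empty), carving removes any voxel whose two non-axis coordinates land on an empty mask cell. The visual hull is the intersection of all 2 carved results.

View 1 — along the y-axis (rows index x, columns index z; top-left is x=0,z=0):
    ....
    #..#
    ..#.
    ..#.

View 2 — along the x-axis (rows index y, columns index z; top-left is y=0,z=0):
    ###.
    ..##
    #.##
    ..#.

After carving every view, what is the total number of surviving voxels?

full grid |V| = 64
  1. axis=1 (XZ plane), |mask|=4  ⇒  voxels=16
  2. axis=0 (YZ plane), |mask|=9  ⇒  voxels=12

remaining voxels: 12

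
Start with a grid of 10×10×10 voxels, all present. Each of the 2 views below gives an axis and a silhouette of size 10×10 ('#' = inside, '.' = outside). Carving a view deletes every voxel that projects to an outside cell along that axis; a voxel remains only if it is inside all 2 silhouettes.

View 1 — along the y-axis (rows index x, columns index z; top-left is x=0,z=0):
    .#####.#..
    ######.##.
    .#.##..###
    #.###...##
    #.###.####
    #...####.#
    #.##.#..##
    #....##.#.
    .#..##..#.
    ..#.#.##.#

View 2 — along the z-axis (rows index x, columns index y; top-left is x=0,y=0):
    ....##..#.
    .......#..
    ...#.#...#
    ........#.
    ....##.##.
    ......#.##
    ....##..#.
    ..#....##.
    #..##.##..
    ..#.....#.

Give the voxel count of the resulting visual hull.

|visual hull| = 160

initial block: 10^3 = 1000
[1] y-view keeps 59 columns → grid now 590
[2] z-view keeps 28 columns → grid now 160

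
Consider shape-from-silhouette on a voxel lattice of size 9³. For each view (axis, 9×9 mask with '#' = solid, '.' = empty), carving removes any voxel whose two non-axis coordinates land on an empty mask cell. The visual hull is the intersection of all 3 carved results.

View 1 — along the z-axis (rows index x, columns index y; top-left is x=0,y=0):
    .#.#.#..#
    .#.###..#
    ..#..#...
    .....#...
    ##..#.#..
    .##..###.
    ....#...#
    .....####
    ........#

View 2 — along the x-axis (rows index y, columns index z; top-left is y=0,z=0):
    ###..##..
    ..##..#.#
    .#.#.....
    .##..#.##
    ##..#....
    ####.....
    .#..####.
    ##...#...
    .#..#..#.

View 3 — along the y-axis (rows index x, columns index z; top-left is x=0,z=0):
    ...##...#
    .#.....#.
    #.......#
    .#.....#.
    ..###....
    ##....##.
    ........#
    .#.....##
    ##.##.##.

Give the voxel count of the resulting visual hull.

start: 9×9×9 = 729 voxels
carve view 1 (along z, XY-mask fill 28/81): 252 voxels remain
carve view 2 (along x, YZ-mask fill 34/81): 104 voxels remain
carve view 3 (along y, XZ-mask fill 26/81): 36 voxels remain

voxel count = 36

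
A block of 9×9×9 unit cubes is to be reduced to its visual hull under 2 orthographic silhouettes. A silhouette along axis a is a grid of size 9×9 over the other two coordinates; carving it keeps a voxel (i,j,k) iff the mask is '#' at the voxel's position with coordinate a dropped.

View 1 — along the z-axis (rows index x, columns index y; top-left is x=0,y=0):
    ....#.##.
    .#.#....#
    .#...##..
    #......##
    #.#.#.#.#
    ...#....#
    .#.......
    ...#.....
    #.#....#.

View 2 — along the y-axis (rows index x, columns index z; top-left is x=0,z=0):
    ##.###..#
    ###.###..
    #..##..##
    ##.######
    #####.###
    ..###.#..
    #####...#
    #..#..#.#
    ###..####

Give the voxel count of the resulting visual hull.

|visual hull| = 154

start: 9×9×9 = 729 voxels
after view 1 [z-axis, 24 of 81 cells solid] → remaining = 216
after view 2 [y-axis, 54 of 81 cells solid] → remaining = 154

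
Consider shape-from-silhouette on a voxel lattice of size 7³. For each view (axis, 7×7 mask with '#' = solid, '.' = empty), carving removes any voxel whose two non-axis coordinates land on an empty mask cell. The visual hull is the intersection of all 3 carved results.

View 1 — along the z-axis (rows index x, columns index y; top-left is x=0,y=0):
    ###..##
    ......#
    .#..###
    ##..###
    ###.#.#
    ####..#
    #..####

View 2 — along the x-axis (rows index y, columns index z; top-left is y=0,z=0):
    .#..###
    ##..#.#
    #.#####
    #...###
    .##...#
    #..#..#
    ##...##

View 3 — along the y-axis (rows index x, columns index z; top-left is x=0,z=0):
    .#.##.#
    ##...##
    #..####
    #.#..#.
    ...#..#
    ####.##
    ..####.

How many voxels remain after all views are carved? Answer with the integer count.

full grid |V| = 343
  1. axis=2 (XY plane), |mask|=30  ⇒  voxels=210
  2. axis=0 (YZ plane), |mask|=28  ⇒  voxels=118
  3. axis=1 (XZ plane), |mask|=28  ⇒  voxels=64

64 voxels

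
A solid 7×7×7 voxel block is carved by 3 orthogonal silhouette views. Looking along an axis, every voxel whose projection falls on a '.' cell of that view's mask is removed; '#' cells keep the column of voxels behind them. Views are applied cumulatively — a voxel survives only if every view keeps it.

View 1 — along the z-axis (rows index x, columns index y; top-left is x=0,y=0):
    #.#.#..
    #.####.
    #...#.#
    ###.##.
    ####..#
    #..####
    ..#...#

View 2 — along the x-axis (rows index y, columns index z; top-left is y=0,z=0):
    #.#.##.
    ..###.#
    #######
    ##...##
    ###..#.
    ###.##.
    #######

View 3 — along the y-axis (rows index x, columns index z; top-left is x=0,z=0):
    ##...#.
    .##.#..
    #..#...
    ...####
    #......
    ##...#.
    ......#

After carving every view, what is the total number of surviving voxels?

before carving: 343 voxels (7×7×7)
V1 z: intersect with XY mask (28 set) -- 196 left
V2 x: intersect with YZ mask (35 set) -- 142 left
V3 y: intersect with XZ mask (17 set) -- 55 left

voxel count = 55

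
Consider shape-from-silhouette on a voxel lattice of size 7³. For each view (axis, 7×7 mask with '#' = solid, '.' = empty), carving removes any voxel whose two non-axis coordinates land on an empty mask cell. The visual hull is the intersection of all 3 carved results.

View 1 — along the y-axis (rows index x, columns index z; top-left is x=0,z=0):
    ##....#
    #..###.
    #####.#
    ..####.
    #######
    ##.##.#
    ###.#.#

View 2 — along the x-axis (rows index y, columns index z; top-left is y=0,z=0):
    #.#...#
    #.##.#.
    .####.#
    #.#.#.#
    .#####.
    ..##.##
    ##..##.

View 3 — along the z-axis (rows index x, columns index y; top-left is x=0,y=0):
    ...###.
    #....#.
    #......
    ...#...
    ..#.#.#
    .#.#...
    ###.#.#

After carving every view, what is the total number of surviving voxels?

initial block: 7^3 = 343
[1] y-view keeps 34 columns → grid now 238
[2] x-view keeps 29 columns → grid now 139
[3] z-view keeps 17 columns → grid now 46

|visual hull| = 46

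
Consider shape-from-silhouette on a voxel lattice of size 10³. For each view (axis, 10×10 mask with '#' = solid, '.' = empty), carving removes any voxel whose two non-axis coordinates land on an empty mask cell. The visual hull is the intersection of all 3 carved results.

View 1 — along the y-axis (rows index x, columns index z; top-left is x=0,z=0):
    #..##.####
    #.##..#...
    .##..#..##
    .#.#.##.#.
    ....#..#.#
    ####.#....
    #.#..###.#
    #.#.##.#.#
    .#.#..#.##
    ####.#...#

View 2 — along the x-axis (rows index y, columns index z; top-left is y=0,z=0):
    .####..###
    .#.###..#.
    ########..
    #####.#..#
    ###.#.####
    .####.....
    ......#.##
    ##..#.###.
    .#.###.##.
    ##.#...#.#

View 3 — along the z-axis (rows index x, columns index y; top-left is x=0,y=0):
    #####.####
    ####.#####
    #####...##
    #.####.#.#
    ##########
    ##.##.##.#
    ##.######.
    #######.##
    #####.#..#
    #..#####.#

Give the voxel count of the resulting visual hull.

start: 10×10×10 = 1000 voxels
  1. axis=1 (XZ plane), |mask|=52  ⇒  voxels=520
  2. axis=0 (YZ plane), |mask|=59  ⇒  voxels=297
  3. axis=2 (XY plane), |mask|=80  ⇒  voxels=235

remaining voxels: 235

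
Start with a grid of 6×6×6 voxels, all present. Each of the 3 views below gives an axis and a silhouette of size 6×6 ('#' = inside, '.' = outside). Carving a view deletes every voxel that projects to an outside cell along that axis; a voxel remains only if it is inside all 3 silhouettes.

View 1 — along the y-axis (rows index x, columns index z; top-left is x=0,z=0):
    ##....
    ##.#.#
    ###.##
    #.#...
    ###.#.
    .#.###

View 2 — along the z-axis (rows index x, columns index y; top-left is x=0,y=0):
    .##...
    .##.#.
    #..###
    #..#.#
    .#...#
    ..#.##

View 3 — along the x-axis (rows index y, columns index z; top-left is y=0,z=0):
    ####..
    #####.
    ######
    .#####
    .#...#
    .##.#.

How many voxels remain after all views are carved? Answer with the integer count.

voxel count = 44

before carving: 216 voxels (6×6×6)
carve view 1 (along y, XZ-mask fill 21/36): 126 voxels remain
carve view 2 (along z, XY-mask fill 17/36): 62 voxels remain
carve view 3 (along x, YZ-mask fill 25/36): 44 voxels remain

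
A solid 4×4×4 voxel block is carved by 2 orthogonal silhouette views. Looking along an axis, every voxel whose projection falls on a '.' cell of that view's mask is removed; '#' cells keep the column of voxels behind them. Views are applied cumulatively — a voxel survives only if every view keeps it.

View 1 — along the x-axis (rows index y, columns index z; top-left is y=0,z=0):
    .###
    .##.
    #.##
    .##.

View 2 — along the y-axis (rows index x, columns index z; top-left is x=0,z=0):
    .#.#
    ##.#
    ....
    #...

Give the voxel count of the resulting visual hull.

remaining voxels: 12

full grid |V| = 64
step 1: project along x, AND mask (10/16) → |grid| = 40
step 2: project along y, AND mask (6/16) → |grid| = 12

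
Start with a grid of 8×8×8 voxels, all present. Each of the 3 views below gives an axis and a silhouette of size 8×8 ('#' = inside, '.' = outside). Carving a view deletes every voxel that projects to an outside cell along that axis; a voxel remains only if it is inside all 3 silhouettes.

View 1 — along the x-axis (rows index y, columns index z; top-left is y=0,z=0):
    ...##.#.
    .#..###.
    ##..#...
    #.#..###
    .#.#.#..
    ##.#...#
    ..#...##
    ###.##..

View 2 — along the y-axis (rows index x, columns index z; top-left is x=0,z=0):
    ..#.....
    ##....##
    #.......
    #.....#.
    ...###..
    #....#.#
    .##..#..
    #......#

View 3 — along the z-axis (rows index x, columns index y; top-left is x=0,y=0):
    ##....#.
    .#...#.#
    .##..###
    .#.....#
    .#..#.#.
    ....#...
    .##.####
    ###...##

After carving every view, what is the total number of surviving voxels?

voxel count = 31

start: 8×8×8 = 512 voxels
  1. axis=0 (YZ plane), |mask|=30  ⇒  voxels=240
  2. axis=1 (XZ plane), |mask|=19  ⇒  voxels=72
  3. axis=2 (XY plane), |mask|=28  ⇒  voxels=31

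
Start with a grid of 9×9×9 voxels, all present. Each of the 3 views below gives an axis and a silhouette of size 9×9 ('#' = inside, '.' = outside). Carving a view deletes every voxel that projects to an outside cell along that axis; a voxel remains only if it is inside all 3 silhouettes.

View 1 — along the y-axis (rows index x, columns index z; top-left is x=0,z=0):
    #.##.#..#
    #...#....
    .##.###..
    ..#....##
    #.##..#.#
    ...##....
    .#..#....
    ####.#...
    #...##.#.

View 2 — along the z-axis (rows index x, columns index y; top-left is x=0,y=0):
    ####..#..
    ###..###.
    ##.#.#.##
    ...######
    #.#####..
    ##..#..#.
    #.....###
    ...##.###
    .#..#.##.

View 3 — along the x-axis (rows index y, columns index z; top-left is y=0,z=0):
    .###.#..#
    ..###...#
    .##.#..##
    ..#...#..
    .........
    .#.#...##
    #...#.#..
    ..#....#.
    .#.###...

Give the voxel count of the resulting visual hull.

voxel count = 60

full grid |V| = 729
step 1: project along y, AND mask (33/81) → |grid| = 297
step 2: project along z, AND mask (46/81) → |grid| = 172
step 3: project along x, AND mask (29/81) → |grid| = 60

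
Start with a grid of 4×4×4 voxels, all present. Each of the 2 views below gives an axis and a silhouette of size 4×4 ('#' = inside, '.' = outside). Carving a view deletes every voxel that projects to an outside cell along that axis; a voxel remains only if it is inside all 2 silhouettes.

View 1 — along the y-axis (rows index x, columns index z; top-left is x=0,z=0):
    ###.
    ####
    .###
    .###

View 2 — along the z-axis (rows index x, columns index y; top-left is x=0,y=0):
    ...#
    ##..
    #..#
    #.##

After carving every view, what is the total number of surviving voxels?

26 voxels

initial block: 4^3 = 64
after view 1 [y-axis, 13 of 16 cells solid] → remaining = 52
after view 2 [z-axis, 8 of 16 cells solid] → remaining = 26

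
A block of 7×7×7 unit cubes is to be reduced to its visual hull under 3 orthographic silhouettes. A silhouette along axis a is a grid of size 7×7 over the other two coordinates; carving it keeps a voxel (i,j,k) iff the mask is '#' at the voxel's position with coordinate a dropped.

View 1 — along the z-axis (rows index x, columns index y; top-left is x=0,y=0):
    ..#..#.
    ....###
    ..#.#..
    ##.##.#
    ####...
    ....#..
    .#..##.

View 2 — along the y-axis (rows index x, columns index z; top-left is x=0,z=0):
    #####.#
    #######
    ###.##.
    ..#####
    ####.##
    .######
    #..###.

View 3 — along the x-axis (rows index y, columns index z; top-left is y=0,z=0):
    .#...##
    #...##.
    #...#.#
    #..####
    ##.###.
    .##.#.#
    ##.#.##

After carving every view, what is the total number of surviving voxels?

before carving: 343 voxels (7×7×7)
V1 z: intersect with XY mask (20 set) -- 140 left
V2 y: intersect with XZ mask (39 set) -- 110 left
V3 x: intersect with YZ mask (28 set) -- 64 left

|visual hull| = 64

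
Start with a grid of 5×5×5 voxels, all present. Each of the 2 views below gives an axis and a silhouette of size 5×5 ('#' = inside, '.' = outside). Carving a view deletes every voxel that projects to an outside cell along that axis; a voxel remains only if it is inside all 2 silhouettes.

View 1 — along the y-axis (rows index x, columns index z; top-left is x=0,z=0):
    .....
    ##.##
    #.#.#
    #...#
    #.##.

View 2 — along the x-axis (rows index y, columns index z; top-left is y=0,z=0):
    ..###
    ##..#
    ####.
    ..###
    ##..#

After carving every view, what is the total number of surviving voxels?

39 voxels

initial block: 5^3 = 125
  1. axis=1 (XZ plane), |mask|=12  ⇒  voxels=60
  2. axis=0 (YZ plane), |mask|=16  ⇒  voxels=39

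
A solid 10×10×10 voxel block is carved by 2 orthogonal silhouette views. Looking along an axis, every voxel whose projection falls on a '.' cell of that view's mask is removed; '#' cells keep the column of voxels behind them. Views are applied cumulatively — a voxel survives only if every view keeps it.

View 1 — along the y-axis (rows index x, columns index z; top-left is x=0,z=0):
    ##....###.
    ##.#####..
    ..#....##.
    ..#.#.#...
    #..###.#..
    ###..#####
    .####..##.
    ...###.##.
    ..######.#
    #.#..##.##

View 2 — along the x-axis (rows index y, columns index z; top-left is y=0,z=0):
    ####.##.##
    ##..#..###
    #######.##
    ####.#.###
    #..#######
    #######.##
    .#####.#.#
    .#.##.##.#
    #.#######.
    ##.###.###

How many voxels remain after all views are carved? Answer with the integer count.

voxel count = 416

initial block: 10^3 = 1000
[1] y-view keeps 55 columns → grid now 550
[2] x-view keeps 77 columns → grid now 416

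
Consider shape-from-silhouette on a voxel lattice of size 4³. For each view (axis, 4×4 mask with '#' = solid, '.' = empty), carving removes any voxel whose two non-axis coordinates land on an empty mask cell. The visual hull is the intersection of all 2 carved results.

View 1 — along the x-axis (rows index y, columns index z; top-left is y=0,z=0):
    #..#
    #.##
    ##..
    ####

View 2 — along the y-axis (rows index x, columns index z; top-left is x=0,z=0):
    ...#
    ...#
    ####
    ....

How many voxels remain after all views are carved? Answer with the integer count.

before carving: 64 voxels (4×4×4)
[1] x-view keeps 11 columns → grid now 44
[2] y-view keeps 6 columns → grid now 17

17 voxels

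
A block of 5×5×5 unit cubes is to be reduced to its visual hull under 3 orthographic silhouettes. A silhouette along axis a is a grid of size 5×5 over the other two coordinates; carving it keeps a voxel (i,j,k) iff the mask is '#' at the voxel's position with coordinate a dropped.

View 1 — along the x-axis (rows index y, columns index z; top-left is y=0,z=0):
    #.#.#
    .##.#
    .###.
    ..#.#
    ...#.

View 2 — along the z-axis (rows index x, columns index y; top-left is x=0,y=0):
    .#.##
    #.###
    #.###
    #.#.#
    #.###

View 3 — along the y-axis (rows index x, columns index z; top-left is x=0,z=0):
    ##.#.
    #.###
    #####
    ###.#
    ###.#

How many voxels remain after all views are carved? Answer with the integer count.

before carving: 125 voxels (5×5×5)
V1 x: intersect with YZ mask (12 set) -- 60 left
V2 z: intersect with XY mask (18 set) -- 40 left
V3 y: intersect with XZ mask (20 set) -- 31 left

remaining voxels: 31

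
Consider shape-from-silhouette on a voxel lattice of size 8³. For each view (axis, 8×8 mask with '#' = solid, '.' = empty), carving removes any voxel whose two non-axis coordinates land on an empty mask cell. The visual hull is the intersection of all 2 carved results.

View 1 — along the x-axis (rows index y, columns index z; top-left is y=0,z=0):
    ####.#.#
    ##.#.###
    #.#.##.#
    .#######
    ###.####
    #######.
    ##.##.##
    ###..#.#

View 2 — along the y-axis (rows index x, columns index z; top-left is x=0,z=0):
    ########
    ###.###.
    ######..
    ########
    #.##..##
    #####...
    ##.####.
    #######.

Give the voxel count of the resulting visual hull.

voxel count = 310

start: 8×8×8 = 512 voxels
V1 x: intersect with YZ mask (49 set) -- 392 left
V2 y: intersect with XZ mask (51 set) -- 310 left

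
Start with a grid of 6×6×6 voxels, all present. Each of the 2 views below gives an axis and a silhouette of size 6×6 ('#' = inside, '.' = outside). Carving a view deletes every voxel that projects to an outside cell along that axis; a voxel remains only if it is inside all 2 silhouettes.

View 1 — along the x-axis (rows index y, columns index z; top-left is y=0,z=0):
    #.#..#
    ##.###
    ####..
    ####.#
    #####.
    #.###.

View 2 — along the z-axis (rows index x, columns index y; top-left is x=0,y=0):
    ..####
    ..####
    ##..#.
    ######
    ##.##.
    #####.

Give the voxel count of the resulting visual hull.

voxel count = 115

full grid |V| = 216
V1 x: intersect with YZ mask (26 set) -- 156 left
V2 z: intersect with XY mask (26 set) -- 115 left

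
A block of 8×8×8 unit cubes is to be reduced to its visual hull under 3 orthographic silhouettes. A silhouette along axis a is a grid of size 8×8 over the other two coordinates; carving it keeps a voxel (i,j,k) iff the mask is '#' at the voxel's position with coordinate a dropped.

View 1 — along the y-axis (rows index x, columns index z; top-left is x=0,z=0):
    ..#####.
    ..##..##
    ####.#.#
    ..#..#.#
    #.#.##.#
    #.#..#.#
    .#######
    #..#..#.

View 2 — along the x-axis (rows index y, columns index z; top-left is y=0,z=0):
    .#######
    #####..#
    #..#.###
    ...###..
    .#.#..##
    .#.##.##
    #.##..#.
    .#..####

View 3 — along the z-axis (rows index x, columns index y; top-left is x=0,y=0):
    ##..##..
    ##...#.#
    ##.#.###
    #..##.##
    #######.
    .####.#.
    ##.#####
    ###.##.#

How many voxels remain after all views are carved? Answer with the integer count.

|visual hull| = 126

before carving: 512 voxels (8×8×8)
[1] y-view keeps 37 columns → grid now 296
[2] x-view keeps 39 columns → grid now 177
[3] z-view keeps 44 columns → grid now 126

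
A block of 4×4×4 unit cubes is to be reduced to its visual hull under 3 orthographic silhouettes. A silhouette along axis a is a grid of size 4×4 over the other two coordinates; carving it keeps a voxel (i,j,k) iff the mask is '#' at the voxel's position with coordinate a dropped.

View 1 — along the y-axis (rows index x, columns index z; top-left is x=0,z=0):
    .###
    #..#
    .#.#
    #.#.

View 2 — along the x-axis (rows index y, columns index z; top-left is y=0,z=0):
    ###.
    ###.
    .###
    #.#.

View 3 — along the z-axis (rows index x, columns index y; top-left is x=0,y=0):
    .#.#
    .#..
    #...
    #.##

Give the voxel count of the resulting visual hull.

full grid |V| = 64
after view 1 [y-axis, 9 of 16 cells solid] → remaining = 36
after view 2 [x-axis, 11 of 16 cells solid] → remaining = 23
after view 3 [z-axis, 7 of 16 cells solid] → remaining = 10

|visual hull| = 10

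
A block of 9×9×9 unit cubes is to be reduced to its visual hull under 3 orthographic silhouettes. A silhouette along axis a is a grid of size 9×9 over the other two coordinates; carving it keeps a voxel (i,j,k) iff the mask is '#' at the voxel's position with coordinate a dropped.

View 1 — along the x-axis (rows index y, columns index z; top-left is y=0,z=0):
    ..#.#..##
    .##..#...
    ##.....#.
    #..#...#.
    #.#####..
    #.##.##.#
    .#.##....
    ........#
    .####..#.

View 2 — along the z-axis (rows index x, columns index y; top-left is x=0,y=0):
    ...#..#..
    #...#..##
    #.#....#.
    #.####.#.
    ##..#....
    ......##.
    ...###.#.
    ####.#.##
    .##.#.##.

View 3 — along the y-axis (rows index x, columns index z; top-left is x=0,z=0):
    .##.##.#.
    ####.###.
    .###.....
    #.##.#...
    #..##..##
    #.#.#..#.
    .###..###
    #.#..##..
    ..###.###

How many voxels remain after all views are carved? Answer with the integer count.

64 voxels

full grid |V| = 729
step 1: project along x, AND mask (34/81) → |grid| = 306
step 2: project along z, AND mask (36/81) → |grid| = 127
step 3: project along y, AND mask (44/81) → |grid| = 64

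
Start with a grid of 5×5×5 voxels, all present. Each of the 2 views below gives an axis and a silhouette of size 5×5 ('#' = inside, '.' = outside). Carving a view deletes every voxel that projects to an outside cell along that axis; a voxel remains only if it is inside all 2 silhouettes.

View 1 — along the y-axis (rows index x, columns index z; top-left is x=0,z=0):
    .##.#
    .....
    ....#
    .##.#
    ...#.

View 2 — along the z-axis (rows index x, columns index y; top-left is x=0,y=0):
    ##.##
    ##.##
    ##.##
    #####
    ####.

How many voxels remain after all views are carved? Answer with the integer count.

full grid |V| = 125
V1 y: intersect with XZ mask (8 set) -- 40 left
V2 z: intersect with XY mask (21 set) -- 35 left

voxel count = 35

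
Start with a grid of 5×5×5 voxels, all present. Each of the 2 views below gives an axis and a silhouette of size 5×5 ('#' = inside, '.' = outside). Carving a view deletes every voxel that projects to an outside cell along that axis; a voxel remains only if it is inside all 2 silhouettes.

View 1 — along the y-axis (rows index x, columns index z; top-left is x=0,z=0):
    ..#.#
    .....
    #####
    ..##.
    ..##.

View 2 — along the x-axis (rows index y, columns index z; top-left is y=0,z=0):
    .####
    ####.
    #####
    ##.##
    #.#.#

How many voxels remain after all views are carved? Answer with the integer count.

full grid |V| = 125
after view 1 [y-axis, 11 of 25 cells solid] → remaining = 55
after view 2 [x-axis, 20 of 25 cells solid] → remaining = 44

remaining voxels: 44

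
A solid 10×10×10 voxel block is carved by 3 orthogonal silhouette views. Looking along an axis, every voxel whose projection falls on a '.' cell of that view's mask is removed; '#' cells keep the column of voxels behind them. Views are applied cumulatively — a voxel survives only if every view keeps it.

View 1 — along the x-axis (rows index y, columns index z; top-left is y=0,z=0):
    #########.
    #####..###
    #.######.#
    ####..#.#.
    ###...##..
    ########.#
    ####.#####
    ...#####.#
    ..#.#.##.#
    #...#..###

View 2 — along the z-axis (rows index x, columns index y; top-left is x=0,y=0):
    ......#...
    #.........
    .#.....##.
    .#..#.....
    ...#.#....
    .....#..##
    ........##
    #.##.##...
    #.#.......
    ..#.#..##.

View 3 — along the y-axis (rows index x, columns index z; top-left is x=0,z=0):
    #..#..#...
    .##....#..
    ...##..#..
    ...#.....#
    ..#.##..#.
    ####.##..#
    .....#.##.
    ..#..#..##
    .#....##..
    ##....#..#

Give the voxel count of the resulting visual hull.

|visual hull| = 66

start: 10×10×10 = 1000 voxels
V1 x: intersect with YZ mask (70 set) -- 700 left
V2 z: intersect with XY mask (25 set) -- 176 left
V3 y: intersect with XZ mask (36 set) -- 66 left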